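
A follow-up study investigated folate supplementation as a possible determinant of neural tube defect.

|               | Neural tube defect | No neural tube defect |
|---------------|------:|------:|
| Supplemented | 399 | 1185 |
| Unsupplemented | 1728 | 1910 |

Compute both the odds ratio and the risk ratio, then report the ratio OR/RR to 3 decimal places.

Cells: a = 399, b = 1185, c = 1728, d = 1910.
OR = (399·1910)/(1185·1728) = 762090/2047680 = 0.37217
Risk in exposed = 399/1584 = 0.25189; risk in unexposed = 1728/3638 = 0.47499; RR = 0.53032
OR/RR = 0.37217 / 0.53032 = 0.70179
The outcome is not rare, so the OR lies further from 1 than the RR.

0.702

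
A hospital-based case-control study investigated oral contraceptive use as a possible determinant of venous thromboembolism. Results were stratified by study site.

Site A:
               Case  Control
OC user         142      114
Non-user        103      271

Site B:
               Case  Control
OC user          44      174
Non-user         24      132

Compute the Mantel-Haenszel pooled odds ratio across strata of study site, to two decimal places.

2.57

OR_MH = Σ(aᵢdᵢ/nᵢ) / Σ(bᵢcᵢ/nᵢ), where nᵢ is the stratum total.
Stratum 1 (Site A): n = 630; a·d/n = 142·271/630 = 61.0825; b·c/n = 114·103/630 = 18.6381
Stratum 2 (Site B): n = 374; a·d/n = 44·132/374 = 15.5294; b·c/n = 174·24/374 = 11.1658
OR_MH = (61.0825 + 15.5294) / (18.6381 + 11.1658) = 76.6120 / 29.8039 = 2.57054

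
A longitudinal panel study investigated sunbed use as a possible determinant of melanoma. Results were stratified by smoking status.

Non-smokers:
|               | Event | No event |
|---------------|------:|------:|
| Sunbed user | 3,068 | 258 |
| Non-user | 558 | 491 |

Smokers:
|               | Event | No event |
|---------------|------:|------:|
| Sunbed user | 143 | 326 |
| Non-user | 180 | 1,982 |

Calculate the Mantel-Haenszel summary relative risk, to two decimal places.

1.87

RR_MH = Σ(aᵢ·n₀ᵢ/nᵢ) / Σ(cᵢ·n₁ᵢ/nᵢ), with n₁ᵢ = aᵢ+bᵢ (exposed), n₀ᵢ = cᵢ+dᵢ (unexposed), nᵢ = n₁ᵢ+n₀ᵢ.
Stratum 1 (Non-smokers): n₁ = 3326, n₀ = 1049, n = 4375; a·n₀/n = 3068·1049/4375 = 735.6187; c·n₁/n = 558·3326/4375 = 424.2075
Stratum 2 (Smokers): n₁ = 469, n₀ = 2162, n = 2631; a·n₀/n = 143·2162/2631 = 117.5089; c·n₁/n = 180·469/2631 = 32.0867
RR_MH = (735.6187 + 117.5089) / (424.2075 + 32.0867) = 853.1277 / 456.2942 = 1.86969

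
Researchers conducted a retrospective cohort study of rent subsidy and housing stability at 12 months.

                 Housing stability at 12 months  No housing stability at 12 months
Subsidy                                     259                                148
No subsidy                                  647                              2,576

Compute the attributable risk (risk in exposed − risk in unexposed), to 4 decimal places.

0.4356

Cells: a = 259, b = 148, c = 647, d = 2576.
Risk in exposed = 259/407 = 0.636364; risk in unexposed = 647/3223 = 0.200745.
Risk difference = 0.636364 − 0.200745 = 0.435619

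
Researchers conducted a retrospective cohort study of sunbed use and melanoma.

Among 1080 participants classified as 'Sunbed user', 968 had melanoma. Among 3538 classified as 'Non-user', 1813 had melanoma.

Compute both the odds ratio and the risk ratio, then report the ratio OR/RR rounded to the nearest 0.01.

From the description: a = 968, b = 112, c = 1813, d = 1725.
OR = (968·1725)/(112·1813) = 1669800/203056 = 8.22335
Risk in exposed = 968/1080 = 0.89630; risk in unexposed = 1813/3538 = 0.51244; RR = 1.74909
OR/RR = 8.22335 / 1.74909 = 4.70151
The outcome is not rare, so the OR lies further from 1 than the RR.

4.70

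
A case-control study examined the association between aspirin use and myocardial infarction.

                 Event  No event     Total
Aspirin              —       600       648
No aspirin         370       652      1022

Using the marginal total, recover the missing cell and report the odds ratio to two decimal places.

0.14

The missing cell is in the exposed row: 648 − 600 = 48.
So a = 48, b = 600, c = 370, d = 652.
OR = (a·d)/(b·c) = (48 × 652) / (600 × 370) = 31296 / 222000 = 0.14097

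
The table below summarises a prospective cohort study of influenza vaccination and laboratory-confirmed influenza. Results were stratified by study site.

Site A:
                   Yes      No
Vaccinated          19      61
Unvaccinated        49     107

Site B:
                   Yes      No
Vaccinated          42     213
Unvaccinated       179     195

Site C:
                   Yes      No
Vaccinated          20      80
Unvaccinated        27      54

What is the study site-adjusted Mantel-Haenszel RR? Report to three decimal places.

0.447

RR_MH = Σ(aᵢ·n₀ᵢ/nᵢ) / Σ(cᵢ·n₁ᵢ/nᵢ), with n₁ᵢ = aᵢ+bᵢ (exposed), n₀ᵢ = cᵢ+dᵢ (unexposed), nᵢ = n₁ᵢ+n₀ᵢ.
Stratum 1 (Site A): n₁ = 80, n₀ = 156, n = 236; a·n₀/n = 19·156/236 = 12.5593; c·n₁/n = 49·80/236 = 16.6102
Stratum 2 (Site B): n₁ = 255, n₀ = 374, n = 629; a·n₀/n = 42·374/629 = 24.9730; c·n₁/n = 179·255/629 = 72.5676
Stratum 3 (Site C): n₁ = 100, n₀ = 81, n = 181; a·n₀/n = 20·81/181 = 8.9503; c·n₁/n = 27·100/181 = 14.9171
RR_MH = (12.5593 + 24.9730 + 8.9503) / (16.6102 + 72.5676 + 14.9171) = 46.4826 / 104.0949 = 0.44654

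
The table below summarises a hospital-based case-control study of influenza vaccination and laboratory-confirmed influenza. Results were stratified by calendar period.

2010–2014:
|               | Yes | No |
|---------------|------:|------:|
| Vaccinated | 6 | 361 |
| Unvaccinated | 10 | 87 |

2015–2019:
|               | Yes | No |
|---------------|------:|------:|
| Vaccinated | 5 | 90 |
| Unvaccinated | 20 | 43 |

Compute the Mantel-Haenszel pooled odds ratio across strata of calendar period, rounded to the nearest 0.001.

OR_MH = Σ(aᵢdᵢ/nᵢ) / Σ(bᵢcᵢ/nᵢ), where nᵢ is the stratum total.
Stratum 1 (2010–2014): n = 464; a·d/n = 6·87/464 = 1.1250; b·c/n = 361·10/464 = 7.7802
Stratum 2 (2015–2019): n = 158; a·d/n = 5·43/158 = 1.3608; b·c/n = 90·20/158 = 11.3924
OR_MH = (1.1250 + 1.3608) / (7.7802 + 11.3924) = 2.4858 / 19.1726 = 0.12965

0.130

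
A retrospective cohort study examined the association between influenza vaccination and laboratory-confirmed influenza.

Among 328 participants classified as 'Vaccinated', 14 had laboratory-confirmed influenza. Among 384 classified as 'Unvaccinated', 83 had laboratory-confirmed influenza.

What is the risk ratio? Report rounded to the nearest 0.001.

0.197

From the description: a = 14, b = 314, c = 83, d = 301.
Risk in exposed = 14/328 = 0.04268; risk in unexposed = 83/384 = 0.21615.
RR = 0.04268 / 0.21615 = 0.19747
The risk is 80% lower among the exposed than among the unexposed.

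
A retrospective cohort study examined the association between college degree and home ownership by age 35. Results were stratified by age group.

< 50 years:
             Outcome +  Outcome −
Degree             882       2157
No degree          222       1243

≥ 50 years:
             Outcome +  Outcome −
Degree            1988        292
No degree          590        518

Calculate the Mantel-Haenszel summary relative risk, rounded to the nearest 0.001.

1.714

RR_MH = Σ(aᵢ·n₀ᵢ/nᵢ) / Σ(cᵢ·n₁ᵢ/nᵢ), with n₁ᵢ = aᵢ+bᵢ (exposed), n₀ᵢ = cᵢ+dᵢ (unexposed), nᵢ = n₁ᵢ+n₀ᵢ.
Stratum 1 (< 50 years): n₁ = 3039, n₀ = 1465, n = 4504; a·n₀/n = 882·1465/4504 = 286.8850; c·n₁/n = 222·3039/4504 = 149.7909
Stratum 2 (≥ 50 years): n₁ = 2280, n₀ = 1108, n = 3388; a·n₀/n = 1988·1108/3388 = 650.1488; c·n₁/n = 590·2280/3388 = 397.0484
RR_MH = (286.8850 + 650.1488) / (149.7909 + 397.0484) = 937.0338 / 546.8393 = 1.71355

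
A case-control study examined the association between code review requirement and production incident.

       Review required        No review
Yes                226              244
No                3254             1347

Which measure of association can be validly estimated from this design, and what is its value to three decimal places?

Reading the table with exposure as columns: a = 226 (Review required, case), b = 3254 (Review required, non-case), c = 244 (No review, case), d = 1347.
This is a case-control study: participants were sampled on outcome status, so risks in the source population cannot be estimated directly — relative risk is not valid here. The odds ratio is the appropriate measure.
OR = (a·d)/(b·c) = (226 × 1347) / (3254 × 244) = 304422 / 793976 = 0.38341

0.383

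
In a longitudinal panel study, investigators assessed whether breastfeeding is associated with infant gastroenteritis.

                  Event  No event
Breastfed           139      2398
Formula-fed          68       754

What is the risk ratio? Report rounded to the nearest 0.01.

Cells: a = 139, b = 2398, c = 68, d = 754.
Risk in exposed = 139/2537 = 0.05479; risk in unexposed = 68/822 = 0.08273.
RR = 0.05479 / 0.08273 = 0.66230
The risk is 34% lower among the exposed than among the unexposed.

0.66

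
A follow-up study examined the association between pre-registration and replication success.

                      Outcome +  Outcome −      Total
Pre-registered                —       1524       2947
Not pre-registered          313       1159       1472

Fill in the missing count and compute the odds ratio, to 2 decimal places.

The missing cell is in the exposed row: 2947 − 1524 = 1423.
So a = 1423, b = 1524, c = 313, d = 1159.
OR = (a·d)/(b·c) = (1423 × 1159) / (1524 × 313) = 1649257 / 477012 = 3.45747

3.46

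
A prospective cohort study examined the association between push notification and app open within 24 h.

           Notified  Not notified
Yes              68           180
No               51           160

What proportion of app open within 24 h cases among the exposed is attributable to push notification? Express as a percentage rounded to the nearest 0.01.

7.35

Reading the table with exposure as columns: a = 68 (Notified, case), b = 51 (Notified, non-case), c = 180 (Not notified, case), d = 160.
Risk in exposed = 68/119 = 0.57143; risk in unexposed = 180/340 = 0.52941.
RR = 0.57143/0.52941 = 1.07937
AR% = (RR − 1)/RR × 100 = (1.07937 − 1)/1.07937 × 100 = 7.3529%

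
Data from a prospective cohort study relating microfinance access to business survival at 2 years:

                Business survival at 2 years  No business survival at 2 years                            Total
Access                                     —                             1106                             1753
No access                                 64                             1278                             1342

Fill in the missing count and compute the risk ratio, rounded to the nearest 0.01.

The missing cell is in the exposed row: 1753 − 1106 = 647.
So a = 647, b = 1106, c = 64, d = 1278.
RR = [a/(a+b)] / [c/(c+d)] = (647/1753) / (64/1342) = 0.36908/0.04769 = 7.73918

7.74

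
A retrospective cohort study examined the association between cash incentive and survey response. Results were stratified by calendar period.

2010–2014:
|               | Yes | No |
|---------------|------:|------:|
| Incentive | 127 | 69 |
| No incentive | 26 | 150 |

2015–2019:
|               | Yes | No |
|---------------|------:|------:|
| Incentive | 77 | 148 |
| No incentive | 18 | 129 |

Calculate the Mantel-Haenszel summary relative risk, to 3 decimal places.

3.682

RR_MH = Σ(aᵢ·n₀ᵢ/nᵢ) / Σ(cᵢ·n₁ᵢ/nᵢ), with n₁ᵢ = aᵢ+bᵢ (exposed), n₀ᵢ = cᵢ+dᵢ (unexposed), nᵢ = n₁ᵢ+n₀ᵢ.
Stratum 1 (2010–2014): n₁ = 196, n₀ = 176, n = 372; a·n₀/n = 127·176/372 = 60.0860; c·n₁/n = 26·196/372 = 13.6989
Stratum 2 (2015–2019): n₁ = 225, n₀ = 147, n = 372; a·n₀/n = 77·147/372 = 30.4274; c·n₁/n = 18·225/372 = 10.8871
RR_MH = (60.0860 + 30.4274) / (13.6989 + 10.8871) = 90.5134 / 24.5860 = 3.68150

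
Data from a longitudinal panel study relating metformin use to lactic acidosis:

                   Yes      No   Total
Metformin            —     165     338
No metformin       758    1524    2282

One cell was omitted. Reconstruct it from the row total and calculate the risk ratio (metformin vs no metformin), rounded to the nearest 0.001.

The missing cell is in the exposed row: 338 − 165 = 173.
So a = 173, b = 165, c = 758, d = 1524.
RR = [a/(a+b)] / [c/(c+d)] = (173/338) / (758/2282) = 0.51183/0.33216 = 1.54090

1.541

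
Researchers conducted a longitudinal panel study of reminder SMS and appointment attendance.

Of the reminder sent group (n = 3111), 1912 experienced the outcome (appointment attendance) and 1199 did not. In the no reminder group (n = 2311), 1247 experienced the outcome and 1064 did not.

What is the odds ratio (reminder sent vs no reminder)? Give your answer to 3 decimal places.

From the description: a = 1912, b = 1199, c = 1247, d = 1064.
OR = (a·d)/(b·c) = (1912 × 1064) / (1199 × 1247) = 2034368 / 1495153 = 1.36064
The odds of appointment attendance are about 1.36 times as high in the reminder sent group.

1.361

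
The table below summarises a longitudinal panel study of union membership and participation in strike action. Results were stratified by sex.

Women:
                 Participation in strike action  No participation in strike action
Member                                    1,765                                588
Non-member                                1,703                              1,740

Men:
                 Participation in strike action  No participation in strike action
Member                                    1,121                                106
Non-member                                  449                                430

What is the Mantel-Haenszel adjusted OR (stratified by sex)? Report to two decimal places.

OR_MH = Σ(aᵢdᵢ/nᵢ) / Σ(bᵢcᵢ/nᵢ), where nᵢ is the stratum total.
Stratum 1 (Women): n = 5796; a·d/n = 1765·1740/5796 = 529.8654; b·c/n = 588·1703/5796 = 172.7681
Stratum 2 (Men): n = 2106; a·d/n = 1121·430/2106 = 228.8841; b·c/n = 106·449/2106 = 22.5992
OR_MH = (529.8654 + 228.8841) / (172.7681 + 22.5992) = 758.7496 / 195.3674 = 3.88371

3.88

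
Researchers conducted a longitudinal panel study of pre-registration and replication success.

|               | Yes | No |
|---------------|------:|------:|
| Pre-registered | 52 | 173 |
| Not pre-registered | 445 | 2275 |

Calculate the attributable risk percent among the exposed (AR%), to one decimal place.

Cells: a = 52, b = 173, c = 445, d = 2275.
Risk in exposed = 52/225 = 0.23111; risk in unexposed = 445/2720 = 0.16360.
RR = 0.23111/0.16360 = 1.41263
AR% = (RR − 1)/RR × 100 = (1.41263 − 1)/1.41263 × 100 = 29.2103%

29.2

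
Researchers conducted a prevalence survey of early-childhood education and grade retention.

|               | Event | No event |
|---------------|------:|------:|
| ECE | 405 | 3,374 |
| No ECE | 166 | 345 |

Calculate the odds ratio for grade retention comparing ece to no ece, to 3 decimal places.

Cells: a = 405, b = 3374, c = 166, d = 345.
OR = (a·d)/(b·c) = (405 × 345) / (3374 × 166) = 139725 / 560084 = 0.24947
Exposure is associated with lower odds of grade retention (OR = 0.25 < 1).

0.249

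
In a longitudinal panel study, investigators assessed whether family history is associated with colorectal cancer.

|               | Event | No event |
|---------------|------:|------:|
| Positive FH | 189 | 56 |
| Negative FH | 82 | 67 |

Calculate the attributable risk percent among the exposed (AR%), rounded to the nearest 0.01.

Cells: a = 189, b = 56, c = 82, d = 67.
Risk in exposed = 189/245 = 0.77143; risk in unexposed = 82/149 = 0.55034.
RR = 0.77143/0.55034 = 1.40174
AR% = (RR − 1)/RR × 100 = (1.40174 − 1)/1.40174 × 100 = 28.6602%

28.66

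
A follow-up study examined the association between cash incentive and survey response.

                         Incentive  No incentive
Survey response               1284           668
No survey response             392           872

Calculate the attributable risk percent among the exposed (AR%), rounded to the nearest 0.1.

Reading the table with exposure as columns: a = 1284 (Incentive, case), b = 392 (Incentive, non-case), c = 668 (No incentive, case), d = 872.
Risk in exposed = 1284/1676 = 0.76611; risk in unexposed = 668/1540 = 0.43377.
RR = 0.76611/0.43377 = 1.76618
AR% = (RR − 1)/RR × 100 = (1.76618 − 1)/1.76618 × 100 = 43.3807%

43.4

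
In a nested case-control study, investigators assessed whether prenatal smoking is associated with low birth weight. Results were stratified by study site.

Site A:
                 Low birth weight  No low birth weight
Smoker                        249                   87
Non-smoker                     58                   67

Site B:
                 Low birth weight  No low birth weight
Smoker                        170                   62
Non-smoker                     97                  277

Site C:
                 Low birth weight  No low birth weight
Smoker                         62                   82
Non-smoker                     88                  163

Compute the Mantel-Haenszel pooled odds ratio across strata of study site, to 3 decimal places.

OR_MH = Σ(aᵢdᵢ/nᵢ) / Σ(bᵢcᵢ/nᵢ), where nᵢ is the stratum total.
Stratum 1 (Site A): n = 461; a·d/n = 249·67/461 = 36.1887; b·c/n = 87·58/461 = 10.9458
Stratum 2 (Site B): n = 606; a·d/n = 170·277/606 = 77.7063; b·c/n = 62·97/606 = 9.9241
Stratum 3 (Site C): n = 395; a·d/n = 62·163/395 = 25.5848; b·c/n = 82·88/395 = 18.2684
OR_MH = (36.1887 + 77.7063 + 25.5848) / (10.9458 + 9.9241 + 18.2684) = 139.4798 / 39.1382 = 3.56378

3.564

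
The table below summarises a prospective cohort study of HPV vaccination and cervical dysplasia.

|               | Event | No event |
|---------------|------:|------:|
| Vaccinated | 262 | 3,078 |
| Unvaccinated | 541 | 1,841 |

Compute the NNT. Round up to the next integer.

7

Risk in treated group = 262/3340 = 0.07844; risk in control = 541/2382 = 0.22712.
Absolute risk reduction = 0.22712 − 0.07844 = 0.14868
NNT = 1 / ARR = 1 / 0.14868 = 6.726 → round up → 7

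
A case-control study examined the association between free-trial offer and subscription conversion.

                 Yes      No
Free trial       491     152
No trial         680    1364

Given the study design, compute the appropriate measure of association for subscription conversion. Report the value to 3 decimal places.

Cells: a = 491, b = 152, c = 680, d = 1364.
This is a case-control study: participants were sampled on outcome status, so risks in the source population cannot be estimated directly — relative risk is not valid here. The odds ratio is the appropriate measure.
OR = (a·d)/(b·c) = (491 × 1364) / (152 × 680) = 669724 / 103360 = 6.47953

6.480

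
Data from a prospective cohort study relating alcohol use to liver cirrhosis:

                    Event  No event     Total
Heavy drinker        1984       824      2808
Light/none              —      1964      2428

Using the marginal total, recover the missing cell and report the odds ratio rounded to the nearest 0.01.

The missing cell is in the unexposed row: 2428 − 1964 = 464.
So a = 1984, b = 824, c = 464, d = 1964.
OR = (a·d)/(b·c) = (1984 × 1964) / (824 × 464) = 3896576 / 382336 = 10.19150

10.19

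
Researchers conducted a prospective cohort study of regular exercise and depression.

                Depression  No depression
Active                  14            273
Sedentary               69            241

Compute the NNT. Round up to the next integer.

6

Risk in treated group = 14/287 = 0.04878; risk in control = 69/310 = 0.22258.
Absolute risk reduction = 0.22258 − 0.04878 = 0.17380
NNT = 1 / ARR = 1 / 0.17380 = 5.754 → round up → 6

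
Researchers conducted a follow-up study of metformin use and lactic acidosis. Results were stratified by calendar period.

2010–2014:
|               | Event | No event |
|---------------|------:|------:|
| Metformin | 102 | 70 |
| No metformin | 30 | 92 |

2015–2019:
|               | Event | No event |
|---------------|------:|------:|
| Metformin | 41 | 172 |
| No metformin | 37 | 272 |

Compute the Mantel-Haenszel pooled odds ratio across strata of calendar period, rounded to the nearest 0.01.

2.76

OR_MH = Σ(aᵢdᵢ/nᵢ) / Σ(bᵢcᵢ/nᵢ), where nᵢ is the stratum total.
Stratum 1 (2010–2014): n = 294; a·d/n = 102·92/294 = 31.9184; b·c/n = 70·30/294 = 7.1429
Stratum 2 (2015–2019): n = 522; a·d/n = 41·272/522 = 21.3640; b·c/n = 172·37/522 = 12.1916
OR_MH = (31.9184 + 21.3640) / (7.1429 + 12.1916) = 53.2824 / 19.3344 = 2.75583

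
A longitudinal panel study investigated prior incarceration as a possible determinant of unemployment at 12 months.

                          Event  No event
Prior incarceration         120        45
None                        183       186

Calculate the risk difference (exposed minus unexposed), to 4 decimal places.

Cells: a = 120, b = 45, c = 183, d = 186.
Risk in exposed = 120/165 = 0.727273; risk in unexposed = 183/369 = 0.495935.
Risk difference = 0.727273 − 0.495935 = 0.231338

0.2313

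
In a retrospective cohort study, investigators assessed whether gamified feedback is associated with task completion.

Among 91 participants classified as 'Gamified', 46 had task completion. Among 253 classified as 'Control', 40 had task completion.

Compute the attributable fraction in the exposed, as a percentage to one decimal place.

68.7

From the description: a = 46, b = 45, c = 40, d = 213.
Risk in exposed = 46/91 = 0.50549; risk in unexposed = 40/253 = 0.15810.
RR = 0.50549/0.15810 = 3.19725
AR% = (RR − 1)/RR × 100 = (3.19725 − 1)/3.19725 × 100 = 68.7231%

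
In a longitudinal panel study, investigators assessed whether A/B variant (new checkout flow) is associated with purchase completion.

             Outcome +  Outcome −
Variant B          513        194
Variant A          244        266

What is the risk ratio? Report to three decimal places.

1.517

Cells: a = 513, b = 194, c = 244, d = 266.
Risk in exposed = 513/707 = 0.72560; risk in unexposed = 244/510 = 0.47843.
RR = 0.72560 / 0.47843 = 1.51663
The risk among the exposed is 1.52 times that among the unexposed.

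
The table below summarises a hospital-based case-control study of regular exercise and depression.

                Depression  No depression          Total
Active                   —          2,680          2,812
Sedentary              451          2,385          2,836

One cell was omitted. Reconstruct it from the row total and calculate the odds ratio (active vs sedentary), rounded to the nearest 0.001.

0.260

The missing cell is in the exposed row: 2812 − 2680 = 132.
So a = 132, b = 2680, c = 451, d = 2385.
OR = (a·d)/(b·c) = (132 × 2385) / (2680 × 451) = 314820 / 1208680 = 0.26047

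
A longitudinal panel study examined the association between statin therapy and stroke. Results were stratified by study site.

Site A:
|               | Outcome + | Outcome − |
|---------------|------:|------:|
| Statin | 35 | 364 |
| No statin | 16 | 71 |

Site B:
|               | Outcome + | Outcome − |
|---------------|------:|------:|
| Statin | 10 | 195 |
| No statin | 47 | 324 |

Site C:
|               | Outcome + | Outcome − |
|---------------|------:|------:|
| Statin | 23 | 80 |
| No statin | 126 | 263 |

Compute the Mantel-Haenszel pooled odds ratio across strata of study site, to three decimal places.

0.476

OR_MH = Σ(aᵢdᵢ/nᵢ) / Σ(bᵢcᵢ/nᵢ), where nᵢ is the stratum total.
Stratum 1 (Site A): n = 486; a·d/n = 35·71/486 = 5.1132; b·c/n = 364·16/486 = 11.9835
Stratum 2 (Site B): n = 576; a·d/n = 10·324/576 = 5.6250; b·c/n = 195·47/576 = 15.9115
Stratum 3 (Site C): n = 492; a·d/n = 23·263/492 = 12.2947; b·c/n = 80·126/492 = 20.4878
OR_MH = (5.1132 + 5.6250 + 12.2947) / (11.9835 + 15.9115 + 20.4878) = 23.0329 / 48.3828 = 0.47606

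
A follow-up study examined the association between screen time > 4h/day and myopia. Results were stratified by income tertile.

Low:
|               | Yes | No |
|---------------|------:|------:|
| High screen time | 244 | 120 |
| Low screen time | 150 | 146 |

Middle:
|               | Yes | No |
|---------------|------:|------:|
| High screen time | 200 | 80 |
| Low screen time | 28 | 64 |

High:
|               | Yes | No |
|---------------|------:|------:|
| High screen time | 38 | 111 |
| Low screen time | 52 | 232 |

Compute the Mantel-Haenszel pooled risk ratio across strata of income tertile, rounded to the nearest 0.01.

1.51

RR_MH = Σ(aᵢ·n₀ᵢ/nᵢ) / Σ(cᵢ·n₁ᵢ/nᵢ), with n₁ᵢ = aᵢ+bᵢ (exposed), n₀ᵢ = cᵢ+dᵢ (unexposed), nᵢ = n₁ᵢ+n₀ᵢ.
Stratum 1 (Low): n₁ = 364, n₀ = 296, n = 660; a·n₀/n = 244·296/660 = 109.4303; c·n₁/n = 150·364/660 = 82.7273
Stratum 2 (Middle): n₁ = 280, n₀ = 92, n = 372; a·n₀/n = 200·92/372 = 49.4624; c·n₁/n = 28·280/372 = 21.0753
Stratum 3 (High): n₁ = 149, n₀ = 284, n = 433; a·n₀/n = 38·284/433 = 24.9238; c·n₁/n = 52·149/433 = 17.8938
RR_MH = (109.4303 + 49.4624 + 24.9238) / (82.7273 + 21.0753 + 17.8938) = 183.8165 / 121.6963 = 1.51045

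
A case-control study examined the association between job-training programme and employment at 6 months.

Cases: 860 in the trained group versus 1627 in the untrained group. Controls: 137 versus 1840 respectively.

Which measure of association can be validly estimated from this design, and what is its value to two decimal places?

From the description: a = 860, b = 137, c = 1627, d = 1840.
This is a case-control study: participants were sampled on outcome status, so risks in the source population cannot be estimated directly — relative risk is not valid here. The odds ratio is the appropriate measure.
OR = (a·d)/(b·c) = (860 × 1840) / (137 × 1627) = 1582400 / 222899 = 7.09918

7.10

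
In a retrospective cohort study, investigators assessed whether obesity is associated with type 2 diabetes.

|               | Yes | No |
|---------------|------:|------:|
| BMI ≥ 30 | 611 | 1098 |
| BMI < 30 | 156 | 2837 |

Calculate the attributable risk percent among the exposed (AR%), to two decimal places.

Cells: a = 611, b = 1098, c = 156, d = 2837.
Risk in exposed = 611/1709 = 0.35752; risk in unexposed = 156/2993 = 0.05212.
RR = 0.35752/0.05212 = 6.85932
AR% = (RR − 1)/RR × 100 = (6.85932 − 1)/6.85932 × 100 = 85.4213%

85.42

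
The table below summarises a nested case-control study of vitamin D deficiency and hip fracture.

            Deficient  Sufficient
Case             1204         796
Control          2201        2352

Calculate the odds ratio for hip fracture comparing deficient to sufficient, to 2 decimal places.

1.62

Reading the table with exposure as columns: a = 1204 (Deficient, case), b = 2201 (Deficient, non-case), c = 796 (Sufficient, case), d = 2352.
OR = (a·d)/(b·c) = (1204 × 2352) / (2201 × 796) = 2831808 / 1751996 = 1.61633
The odds of hip fracture are about 1.62 times as high in the deficient group.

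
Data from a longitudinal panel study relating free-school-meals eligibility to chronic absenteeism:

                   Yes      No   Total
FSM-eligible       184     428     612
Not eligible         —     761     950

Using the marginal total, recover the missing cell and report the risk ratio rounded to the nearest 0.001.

1.511

The missing cell is in the unexposed row: 950 − 761 = 189.
So a = 184, b = 428, c = 189, d = 761.
RR = [a/(a+b)] / [c/(c+d)] = (184/612) / (189/950) = 0.30065/0.19895 = 1.51122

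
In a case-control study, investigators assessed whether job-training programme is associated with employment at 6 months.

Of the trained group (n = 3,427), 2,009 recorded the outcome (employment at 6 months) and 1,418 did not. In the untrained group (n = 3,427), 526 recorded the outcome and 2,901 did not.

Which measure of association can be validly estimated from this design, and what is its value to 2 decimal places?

From the description: a = 2009, b = 1418, c = 526, d = 2901.
This is a case-control study: participants were sampled on outcome status, so risks in the source population cannot be estimated directly — relative risk is not valid here. The odds ratio is the appropriate measure.
OR = (a·d)/(b·c) = (2009 × 2901) / (1418 × 526) = 5828109 / 745868 = 7.81386

7.81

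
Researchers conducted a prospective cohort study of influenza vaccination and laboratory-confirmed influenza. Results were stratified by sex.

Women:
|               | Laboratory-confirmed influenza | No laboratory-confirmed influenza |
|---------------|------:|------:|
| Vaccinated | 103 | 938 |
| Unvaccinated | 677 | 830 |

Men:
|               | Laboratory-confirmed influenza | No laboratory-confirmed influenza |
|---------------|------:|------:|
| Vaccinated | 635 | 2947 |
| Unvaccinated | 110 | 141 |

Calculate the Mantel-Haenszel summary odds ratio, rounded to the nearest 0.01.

OR_MH = Σ(aᵢdᵢ/nᵢ) / Σ(bᵢcᵢ/nᵢ), where nᵢ is the stratum total.
Stratum 1 (Women): n = 2548; a·d/n = 103·830/2548 = 33.5518; b·c/n = 938·677/2548 = 249.2253
Stratum 2 (Men): n = 3833; a·d/n = 635·141/3833 = 23.3590; b·c/n = 2947·110/3833 = 84.5734
OR_MH = (33.5518 + 23.3590) / (249.2253 + 84.5734) = 56.9108 / 333.7987 = 0.17049

0.17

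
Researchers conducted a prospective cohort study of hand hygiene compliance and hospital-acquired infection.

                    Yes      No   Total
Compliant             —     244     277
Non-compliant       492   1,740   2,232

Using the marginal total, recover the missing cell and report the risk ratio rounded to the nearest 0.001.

0.540

The missing cell is in the exposed row: 277 − 244 = 33.
So a = 33, b = 244, c = 492, d = 1740.
RR = [a/(a+b)] / [c/(c+d)] = (33/277) / (492/2232) = 0.11913/0.22043 = 0.54046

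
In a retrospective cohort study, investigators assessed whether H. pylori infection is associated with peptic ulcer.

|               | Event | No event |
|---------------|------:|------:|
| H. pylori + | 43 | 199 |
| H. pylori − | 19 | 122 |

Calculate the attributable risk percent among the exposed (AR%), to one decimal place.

24.2

Cells: a = 43, b = 199, c = 19, d = 122.
Risk in exposed = 43/242 = 0.17769; risk in unexposed = 19/141 = 0.13475.
RR = 0.17769/0.13475 = 1.31862
AR% = (RR − 1)/RR × 100 = (1.31862 − 1)/1.31862 × 100 = 24.1630%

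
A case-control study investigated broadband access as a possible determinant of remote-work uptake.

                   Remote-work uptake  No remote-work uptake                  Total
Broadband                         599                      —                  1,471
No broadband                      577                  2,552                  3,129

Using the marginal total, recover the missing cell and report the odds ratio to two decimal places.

The missing cell is in the exposed row: 1471 − 599 = 872.
So a = 599, b = 872, c = 577, d = 2552.
OR = (a·d)/(b·c) = (599 × 2552) / (872 × 577) = 1528648 / 503144 = 3.03819

3.04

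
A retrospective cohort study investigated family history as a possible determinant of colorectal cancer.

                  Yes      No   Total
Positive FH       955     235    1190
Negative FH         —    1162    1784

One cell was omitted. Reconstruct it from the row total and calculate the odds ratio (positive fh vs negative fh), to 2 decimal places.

7.59

The missing cell is in the unexposed row: 1784 − 1162 = 622.
So a = 955, b = 235, c = 622, d = 1162.
OR = (a·d)/(b·c) = (955 × 1162) / (235 × 622) = 1109710 / 146170 = 7.59191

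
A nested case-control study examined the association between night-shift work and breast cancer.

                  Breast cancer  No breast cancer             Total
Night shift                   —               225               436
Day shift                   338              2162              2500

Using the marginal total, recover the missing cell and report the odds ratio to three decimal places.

The missing cell is in the exposed row: 436 − 225 = 211.
So a = 211, b = 225, c = 338, d = 2162.
OR = (a·d)/(b·c) = (211 × 2162) / (225 × 338) = 456182 / 76050 = 5.99845

5.998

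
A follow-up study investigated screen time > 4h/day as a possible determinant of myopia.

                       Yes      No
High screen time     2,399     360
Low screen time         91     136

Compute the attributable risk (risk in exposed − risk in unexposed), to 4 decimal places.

0.4686

Cells: a = 2399, b = 360, c = 91, d = 136.
Risk in exposed = 2399/2759 = 0.869518; risk in unexposed = 91/227 = 0.400881.
Risk difference = 0.869518 − 0.400881 = 0.468637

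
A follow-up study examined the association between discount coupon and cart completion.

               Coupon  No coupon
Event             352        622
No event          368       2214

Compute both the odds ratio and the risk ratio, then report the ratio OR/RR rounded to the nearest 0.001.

1.527

Reading the table with exposure as columns: a = 352 (Coupon, case), b = 368 (Coupon, non-case), c = 622 (No coupon, case), d = 2214.
OR = (352·2214)/(368·622) = 779328/228896 = 3.40473
Risk in exposed = 352/720 = 0.48889; risk in unexposed = 622/2836 = 0.21932; RR = 2.22908
OR/RR = 3.40473 / 2.22908 = 1.52741
The outcome is not rare, so the OR lies further from 1 than the RR.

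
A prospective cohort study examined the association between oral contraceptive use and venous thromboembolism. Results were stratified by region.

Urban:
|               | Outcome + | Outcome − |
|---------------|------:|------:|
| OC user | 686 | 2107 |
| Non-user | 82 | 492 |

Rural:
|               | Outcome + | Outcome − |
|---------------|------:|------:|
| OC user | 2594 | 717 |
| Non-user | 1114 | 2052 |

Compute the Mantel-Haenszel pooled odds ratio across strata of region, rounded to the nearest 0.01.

OR_MH = Σ(aᵢdᵢ/nᵢ) / Σ(bᵢcᵢ/nᵢ), where nᵢ is the stratum total.
Stratum 1 (Urban): n = 3367; a·d/n = 686·492/3367 = 100.2412; b·c/n = 2107·82/3367 = 51.3139
Stratum 2 (Rural): n = 6477; a·d/n = 2594·2052/6477 = 821.8138; b·c/n = 717·1114/6477 = 123.3191
OR_MH = (100.2412 + 821.8138) / (51.3139 + 123.3191) = 922.0550 / 174.6331 = 5.27996

5.28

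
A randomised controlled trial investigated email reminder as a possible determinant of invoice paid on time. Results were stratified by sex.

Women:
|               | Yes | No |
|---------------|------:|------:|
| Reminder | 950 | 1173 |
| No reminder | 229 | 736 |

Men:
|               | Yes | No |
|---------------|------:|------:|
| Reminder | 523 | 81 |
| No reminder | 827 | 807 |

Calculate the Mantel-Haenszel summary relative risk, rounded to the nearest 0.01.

RR_MH = Σ(aᵢ·n₀ᵢ/nᵢ) / Σ(cᵢ·n₁ᵢ/nᵢ), with n₁ᵢ = aᵢ+bᵢ (exposed), n₀ᵢ = cᵢ+dᵢ (unexposed), nᵢ = n₁ᵢ+n₀ᵢ.
Stratum 1 (Women): n₁ = 2123, n₀ = 965, n = 3088; a·n₀/n = 950·965/3088 = 296.8750; c·n₁/n = 229·2123/3088 = 157.4375
Stratum 2 (Men): n₁ = 604, n₀ = 1634, n = 2238; a·n₀/n = 523·1634/2238 = 381.8508; c·n₁/n = 827·604/2238 = 223.1939
RR_MH = (296.8750 + 381.8508) / (157.4375 + 223.1939) = 678.7258 / 380.6314 = 1.78316

1.78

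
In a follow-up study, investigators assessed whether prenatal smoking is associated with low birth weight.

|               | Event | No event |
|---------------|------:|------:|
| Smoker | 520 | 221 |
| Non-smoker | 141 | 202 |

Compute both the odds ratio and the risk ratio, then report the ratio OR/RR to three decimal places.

Cells: a = 520, b = 221, c = 141, d = 202.
OR = (520·202)/(221·141) = 105040/31161 = 3.37088
Risk in exposed = 520/741 = 0.70175; risk in unexposed = 141/343 = 0.41108; RR = 1.70710
OR/RR = 3.37088 / 1.70710 = 1.97462
The outcome is not rare, so the OR lies further from 1 than the RR.

1.975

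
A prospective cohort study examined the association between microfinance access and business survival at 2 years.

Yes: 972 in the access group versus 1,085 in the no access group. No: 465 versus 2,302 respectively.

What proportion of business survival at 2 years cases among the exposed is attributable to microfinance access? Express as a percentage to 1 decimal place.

From the description: a = 972, b = 465, c = 1085, d = 2302.
Risk in exposed = 972/1437 = 0.67641; risk in unexposed = 1085/3387 = 0.32034.
RR = 0.67641/0.32034 = 2.11152
AR% = (RR − 1)/RR × 100 = (2.11152 − 1)/2.11152 × 100 = 52.6407%

52.6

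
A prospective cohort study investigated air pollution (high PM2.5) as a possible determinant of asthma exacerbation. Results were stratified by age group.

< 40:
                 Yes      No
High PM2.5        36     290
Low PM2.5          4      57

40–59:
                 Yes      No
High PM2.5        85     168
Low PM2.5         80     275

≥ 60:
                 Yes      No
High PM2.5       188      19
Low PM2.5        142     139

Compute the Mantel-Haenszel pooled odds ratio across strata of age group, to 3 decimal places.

3.176

OR_MH = Σ(aᵢdᵢ/nᵢ) / Σ(bᵢcᵢ/nᵢ), where nᵢ is the stratum total.
Stratum 1 (< 40): n = 387; a·d/n = 36·57/387 = 5.3023; b·c/n = 290·4/387 = 2.9974
Stratum 2 (40–59): n = 608; a·d/n = 85·275/608 = 38.4457; b·c/n = 168·80/608 = 22.1053
Stratum 3 (≥ 60): n = 488; a·d/n = 188·139/488 = 53.5492; b·c/n = 19·142/488 = 5.5287
OR_MH = (5.3023 + 38.4457 + 53.5492) / (2.9974 + 22.1053 + 5.5287) = 97.2972 / 30.6314 = 3.17639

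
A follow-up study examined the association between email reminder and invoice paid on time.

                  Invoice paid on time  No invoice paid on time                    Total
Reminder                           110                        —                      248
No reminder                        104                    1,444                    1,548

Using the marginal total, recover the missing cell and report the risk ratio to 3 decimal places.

6.602

The missing cell is in the exposed row: 248 − 110 = 138.
So a = 110, b = 138, c = 104, d = 1444.
RR = [a/(a+b)] / [c/(c+d)] = (110/248) / (104/1548) = 0.44355/0.06718 = 6.60205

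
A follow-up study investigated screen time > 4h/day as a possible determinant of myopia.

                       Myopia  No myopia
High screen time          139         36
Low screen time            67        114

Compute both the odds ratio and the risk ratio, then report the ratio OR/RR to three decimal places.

3.062

Cells: a = 139, b = 36, c = 67, d = 114.
OR = (139·114)/(36·67) = 15846/2412 = 6.56965
Risk in exposed = 139/175 = 0.79429; risk in unexposed = 67/181 = 0.37017; RR = 2.14576
OR/RR = 6.56965 / 2.14576 = 3.06169
The outcome is not rare, so the OR lies further from 1 than the RR.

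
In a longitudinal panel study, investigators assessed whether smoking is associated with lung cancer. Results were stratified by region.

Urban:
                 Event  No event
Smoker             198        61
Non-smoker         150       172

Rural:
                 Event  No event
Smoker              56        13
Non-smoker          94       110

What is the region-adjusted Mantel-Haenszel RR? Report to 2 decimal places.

1.67

RR_MH = Σ(aᵢ·n₀ᵢ/nᵢ) / Σ(cᵢ·n₁ᵢ/nᵢ), with n₁ᵢ = aᵢ+bᵢ (exposed), n₀ᵢ = cᵢ+dᵢ (unexposed), nᵢ = n₁ᵢ+n₀ᵢ.
Stratum 1 (Urban): n₁ = 259, n₀ = 322, n = 581; a·n₀/n = 198·322/581 = 109.7349; c·n₁/n = 150·259/581 = 66.8675
Stratum 2 (Rural): n₁ = 69, n₀ = 204, n = 273; a·n₀/n = 56·204/273 = 41.8462; c·n₁/n = 94·69/273 = 23.7582
RR_MH = (109.7349 + 41.8462) / (66.8675 + 23.7582) = 151.5811 / 90.6257 = 1.67261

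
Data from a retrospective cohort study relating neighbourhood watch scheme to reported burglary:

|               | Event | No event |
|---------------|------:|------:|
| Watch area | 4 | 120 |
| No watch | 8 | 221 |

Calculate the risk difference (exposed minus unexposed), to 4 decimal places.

Cells: a = 4, b = 120, c = 8, d = 221.
Risk in exposed = 4/124 = 0.032258; risk in unexposed = 8/229 = 0.034934.
Risk difference = 0.032258 − 0.034934 = -0.002676

-0.0027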